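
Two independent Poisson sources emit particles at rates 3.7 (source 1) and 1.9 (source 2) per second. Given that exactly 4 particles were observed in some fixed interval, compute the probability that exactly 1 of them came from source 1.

Given the total, each event is independently from source 1 with probability p = λ_1/(λ_1+λ_2) = 3.7/5.6 ≈ 0.6607.
So K ~ Binomial(4, 3.7/5.6): P(K = 1) = C(4,1) · (3.7/5.6)^1 · (1.9/5.6)^3 ≈ 0.1032.

0.1032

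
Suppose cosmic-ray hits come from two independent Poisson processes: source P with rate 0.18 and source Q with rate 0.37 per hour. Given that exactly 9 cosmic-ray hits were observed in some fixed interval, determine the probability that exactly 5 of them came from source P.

Given the total, each event is independently from source P with probability p = λ_P/(λ_P+λ_Q) = 0.18/0.55 ≈ 0.3273.
So K ~ Binomial(9, 0.18/0.55): P(K = 5) = C(9,5) · (0.18/0.55)^5 · (0.37/0.55)^4 ≈ 0.0969.

0.0969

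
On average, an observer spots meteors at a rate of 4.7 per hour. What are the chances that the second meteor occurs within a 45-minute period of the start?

Over the interval, μ = 4.7 × 0.75 = 3.525 (a 45-minute period = 0.75 hours).
The second arrival falls in the interval iff at least 2 events occur there: P(S_2 ≤ t) = P(N ≥ 2) = 1 − P(N ≤ 1) ≈ 0.8667.

0.8667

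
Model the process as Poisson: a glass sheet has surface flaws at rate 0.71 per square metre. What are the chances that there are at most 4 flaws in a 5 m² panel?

0.7160

Over the interval, μ = 0.71 × 5 = 3.55 (a 5 m² panel = 5 square metres).
P(N ≤ 4) = Σ_{j=0}^{4} e^(−μ) μ^j/j! ≈ 0.7160.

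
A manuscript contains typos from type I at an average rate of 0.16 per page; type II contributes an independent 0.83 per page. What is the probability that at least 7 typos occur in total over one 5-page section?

0.2305

Independent Poisson processes superpose: combined rate λ = 0.16 + 0.83 = 0.99 per page.
Over the interval, μ = 0.99 × 5 = 4.95 (a 5-page section = 5 pages).
P(N ≥ 7) = 1 − P(N ≤ 6) ≈ 0.2305.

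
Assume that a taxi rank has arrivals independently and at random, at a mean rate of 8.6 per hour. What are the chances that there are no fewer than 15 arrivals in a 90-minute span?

0.3147

Over the interval, μ = 8.6 × 1.5 = 12.9 (a 90-minute span = 1.5 hours).
P(N ≥ 15) = 1 − P(N ≤ 14) = 1 − Σ_{j=0}^{14} e^(−μ) μ^j/j! ≈ 0.3147.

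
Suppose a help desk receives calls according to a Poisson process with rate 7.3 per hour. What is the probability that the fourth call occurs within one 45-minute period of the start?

Over the interval, μ = 7.3 × 0.75 = 5.475 (a 45-minute period = 0.75 hours).
The fourth arrival falls in the interval iff at least 4 events occur there: P(S_4 ≤ t) = P(N ≥ 4) = 1 − P(N ≤ 3) ≈ 0.7955.

0.7955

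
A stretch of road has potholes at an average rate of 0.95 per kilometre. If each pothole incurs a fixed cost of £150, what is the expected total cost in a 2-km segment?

E[N] = 0.95 × 2 = 1.9 (a 2-km segment = 2 kilometres); E[cost] = 1.9 × £150 = £285.

£285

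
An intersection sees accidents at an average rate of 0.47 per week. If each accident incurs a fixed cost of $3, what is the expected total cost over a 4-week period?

E[N] = 0.47 × 4 = 1.88 (a 4-week period = 4 weeks); E[cost] = 1.88 × $3 = $5.64.

$5.64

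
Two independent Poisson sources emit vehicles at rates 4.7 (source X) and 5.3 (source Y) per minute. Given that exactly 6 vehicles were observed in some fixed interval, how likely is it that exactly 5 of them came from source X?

0.0729

Given the total, each event is independently from source X with probability p = λ_X/(λ_X+λ_Y) = 4.7/10 = 0.4700.
So K ~ Binomial(6, 4.7/10): P(K = 5) = C(6,5) · (4.7/10)^5 · (5.3/10)^1 ≈ 0.0729.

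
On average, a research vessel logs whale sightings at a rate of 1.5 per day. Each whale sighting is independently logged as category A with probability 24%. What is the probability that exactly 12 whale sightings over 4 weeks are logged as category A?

Thinning: the whale sightings that are logged as category A themselves form a Poisson process with rate 0.24 × 1.5 = 0.36 per day.
Over the interval, μ = 0.36 × 28 = 10.08 (4 weeks = 28 days).
P(N = 12) = e^(−10.08) · 10.08^12/12! ≈ 0.0963.

0.0963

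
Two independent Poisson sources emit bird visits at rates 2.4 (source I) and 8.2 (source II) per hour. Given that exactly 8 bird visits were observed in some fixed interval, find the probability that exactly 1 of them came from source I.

Given the total, each event is independently from source I with probability p = λ_I/(λ_I+λ_II) = 2.4/10.6 ≈ 0.2264.
So K ~ Binomial(8, 2.4/10.6): P(K = 1) = C(8,1) · (2.4/10.6)^1 · (8.2/10.6)^7 ≈ 0.3003.

0.3003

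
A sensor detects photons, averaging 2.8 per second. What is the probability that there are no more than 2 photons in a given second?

With mean μ = 2.8 per second,
P(N ≤ 2) = Σ_{j=0}^{2} e^(−μ) μ^j/j! ≈ 0.4695.

0.4695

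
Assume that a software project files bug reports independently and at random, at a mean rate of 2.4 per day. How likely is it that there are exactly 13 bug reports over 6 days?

0.1025

Over the interval, μ = 2.4 × 6 = 14.4 (6 days).
P(N = 13) = e^(−μ) μ^13/13! = e^(−14.4) · 14.4^13/6227020800 ≈ 0.1025.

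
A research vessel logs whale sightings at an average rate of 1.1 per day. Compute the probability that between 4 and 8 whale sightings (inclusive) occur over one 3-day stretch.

0.4127

Over the interval, μ = 1.1 × 3 = 3.3 (a 3-day stretch = 3 days).
P(4 ≤ N ≤ 8) = Σ_{j=4}^{8} e^(−3.3) · 3.3^j/j! ≈ 0.4127.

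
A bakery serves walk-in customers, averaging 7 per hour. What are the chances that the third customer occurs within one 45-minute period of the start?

Over the interval, μ = 7 × 0.75 = 5.25 (a 45-minute period = 0.75 hours).
The third arrival falls in the interval iff at least 3 events occur there: P(S_3 ≤ t) = P(N ≥ 3) = 1 − P(N ≤ 2) ≈ 0.8949.

0.8949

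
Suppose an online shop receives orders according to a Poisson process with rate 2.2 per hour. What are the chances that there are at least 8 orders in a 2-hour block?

Over the interval, μ = 2.2 × 2 = 4.4 (a 2-hour block = 2 hours).
P(N ≥ 8) = 1 − P(N ≤ 7) = 1 − Σ_{j=0}^{7} e^(−μ) μ^j/j! ≈ 0.0786.

0.0786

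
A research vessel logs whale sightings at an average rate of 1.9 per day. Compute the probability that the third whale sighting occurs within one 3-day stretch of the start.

Over the interval, μ = 1.9 × 3 = 5.7 (a 3-day stretch = 3 days).
The third arrival falls in the interval iff at least 3 events occur there: P(S_3 ≤ t) = P(N ≥ 3) = 1 − P(N ≤ 2) ≈ 0.9232.

0.9232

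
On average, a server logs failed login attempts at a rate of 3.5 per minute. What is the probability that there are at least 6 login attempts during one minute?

0.1424

With mean μ = 3.5 per minute,
P(N ≥ 6) = 1 − P(N ≤ 5) = 1 − Σ_{j=0}^{5} e^(−μ) μ^j/j! ≈ 0.1424.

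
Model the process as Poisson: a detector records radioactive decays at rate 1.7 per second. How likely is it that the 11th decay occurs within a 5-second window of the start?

0.2366

Over the interval, μ = 1.7 × 5 = 8.5 (a 5-second window = 5 seconds).
The 11th arrival falls in the interval iff at least 11 events occur there: P(S_11 ≤ t) = P(N ≥ 11) = 1 − P(N ≤ 10) ≈ 0.2366.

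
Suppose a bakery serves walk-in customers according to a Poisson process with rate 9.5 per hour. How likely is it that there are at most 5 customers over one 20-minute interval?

0.8984

Over the interval, μ = 9.5 × 1/3 ≈ 3.16667 (a 20-minute interval = 1/3 hours).
P(N ≤ 5) = Σ_{j=0}^{5} e^(−μ) μ^j/j! ≈ 0.8984.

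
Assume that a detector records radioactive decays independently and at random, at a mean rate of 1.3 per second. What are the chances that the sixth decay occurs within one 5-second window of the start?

0.6310

Over the interval, μ = 1.3 × 5 = 6.5 (a 5-second window = 5 seconds).
The sixth arrival falls in the interval iff at least 6 events occur there: P(S_6 ≤ t) = P(N ≥ 6) = 1 − P(N ≤ 5) ≈ 0.6310.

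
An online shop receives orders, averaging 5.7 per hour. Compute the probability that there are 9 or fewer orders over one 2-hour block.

0.2987

Over the interval, μ = 5.7 × 2 = 11.4 (a 2-hour block = 2 hours).
P(N ≤ 9) = Σ_{j=0}^{9} e^(−μ) μ^j/j! ≈ 0.2987.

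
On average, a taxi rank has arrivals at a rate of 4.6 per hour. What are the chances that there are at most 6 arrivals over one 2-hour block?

Over the interval, μ = 4.6 × 2 = 9.2 (a 2-hour block = 2 hours).
P(N ≤ 6) = Σ_{j=0}^{6} e^(−μ) μ^j/j! ≈ 0.1892.

0.1892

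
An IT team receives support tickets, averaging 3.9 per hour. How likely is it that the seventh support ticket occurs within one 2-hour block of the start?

0.6616

Over the interval, μ = 3.9 × 2 = 7.8 (a 2-hour block = 2 hours).
The seventh arrival falls in the interval iff at least 7 events occur there: P(S_7 ≤ t) = P(N ≥ 7) = 1 − P(N ≤ 6) ≈ 0.6616.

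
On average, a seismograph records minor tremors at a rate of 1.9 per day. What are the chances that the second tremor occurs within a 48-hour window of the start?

0.8926

Over the interval, μ = 1.9 × 2 = 3.8 (a 48-hour window = 2 days).
The second arrival falls in the interval iff at least 2 events occur there: P(S_2 ≤ t) = P(N ≥ 2) = 1 − P(N ≤ 1) ≈ 0.8926.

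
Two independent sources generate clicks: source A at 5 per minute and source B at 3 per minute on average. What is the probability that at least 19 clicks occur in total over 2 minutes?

0.2577

Independent Poisson processes superpose: combined rate λ = 5 + 3 = 8 per minute.
Over the interval, μ = 8 × 2 = 16 (2 minutes).
P(N ≥ 19) = 1 − P(N ≤ 18) ≈ 0.2577.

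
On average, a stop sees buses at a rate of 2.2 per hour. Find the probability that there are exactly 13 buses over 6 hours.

Over the interval, μ = 2.2 × 6 = 13.2 (6 hours).
P(N = 13) = e^(−μ) μ^13/13! = e^(−13.2) · 13.2^13/6227020800 ≈ 0.1098.

0.1098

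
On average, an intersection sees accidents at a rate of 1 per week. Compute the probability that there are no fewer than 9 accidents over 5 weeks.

0.0681

Over the interval, μ = 1 × 5 = 5 (5 weeks).
P(N ≥ 9) = 1 − P(N ≤ 8) = 1 − Σ_{j=0}^{8} e^(−μ) μ^j/j! ≈ 0.0681.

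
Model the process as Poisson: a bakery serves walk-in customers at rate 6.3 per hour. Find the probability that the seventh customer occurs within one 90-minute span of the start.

0.8312

Over the interval, μ = 6.3 × 1.5 = 9.45 (a 90-minute span = 1.5 hours).
The seventh arrival falls in the interval iff at least 7 events occur there: P(S_7 ≤ t) = P(N ≥ 7) = 1 − P(N ≤ 6) ≈ 0.8312.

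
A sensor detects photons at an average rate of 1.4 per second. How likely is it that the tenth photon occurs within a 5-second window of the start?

Over the interval, μ = 1.4 × 5 = 7 (a 5-second window = 5 seconds).
The tenth arrival falls in the interval iff at least 10 events occur there: P(S_10 ≤ t) = P(N ≥ 10) = 1 − P(N ≤ 9) ≈ 0.1695.

0.1695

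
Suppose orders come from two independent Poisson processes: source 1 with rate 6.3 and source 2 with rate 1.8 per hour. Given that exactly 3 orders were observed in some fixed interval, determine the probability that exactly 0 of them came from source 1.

0.0110

Given the total, each event is independently from source 1 with probability p = λ_1/(λ_1+λ_2) = 6.3/8.1 ≈ 0.7778.
So K ~ Binomial(3, 6.3/8.1): P(K = 0) = C(3,0) · (6.3/8.1)^0 · (1.8/8.1)^3 ≈ 0.0110.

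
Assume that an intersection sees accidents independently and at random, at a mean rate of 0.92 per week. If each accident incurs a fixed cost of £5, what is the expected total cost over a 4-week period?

E[N] = 0.92 × 4 = 3.68 (a 4-week period = 4 weeks); E[cost] = 3.68 × £5 = £18.4.

£18.4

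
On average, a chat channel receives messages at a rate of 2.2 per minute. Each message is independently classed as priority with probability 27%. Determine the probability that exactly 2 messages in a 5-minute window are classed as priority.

Thinning: the messages that are classed as priority themselves form a Poisson process with rate 0.27 × 2.2 = 0.594 per minute.
Over the interval, μ = 0.594 × 5 = 2.97 (a 5-minute window = 5 minutes).
P(N = 2) = e^(−2.97) · 2.97^2/2! ≈ 0.2263.

0.2263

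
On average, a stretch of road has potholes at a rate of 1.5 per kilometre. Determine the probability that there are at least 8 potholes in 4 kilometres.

0.2560

Over the interval, μ = 1.5 × 4 = 6 (4 kilometres).
P(N ≥ 8) = 1 − P(N ≤ 7) = 1 − Σ_{j=0}^{7} e^(−μ) μ^j/j! ≈ 0.2560.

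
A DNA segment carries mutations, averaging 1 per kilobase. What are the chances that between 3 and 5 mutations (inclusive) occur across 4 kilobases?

Over the interval, μ = 1 × 4 = 4 (4 kilobases).
P(3 ≤ N ≤ 5) = Σ_{j=3}^{5} e^(−4) · 4^j/j! ≈ 0.5470.

0.5470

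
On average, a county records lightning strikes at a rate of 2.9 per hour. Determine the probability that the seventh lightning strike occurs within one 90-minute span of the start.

0.1502

Over the interval, μ = 2.9 × 1.5 = 4.35 (a 90-minute span = 1.5 hours).
The seventh arrival falls in the interval iff at least 7 events occur there: P(S_7 ≤ t) = P(N ≥ 7) = 1 − P(N ≤ 6) ≈ 0.1502.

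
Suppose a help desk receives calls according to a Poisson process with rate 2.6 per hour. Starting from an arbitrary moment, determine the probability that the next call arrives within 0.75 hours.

Inter-arrival times are exponential with rate λ = 2.6 per hour.
P(T ≤ 0.75) = 1 − e^(−λt) = 1 − e^(−2.6 × 0.75) = 1 − e^(−1.95) ≈ 0.8577.

0.8577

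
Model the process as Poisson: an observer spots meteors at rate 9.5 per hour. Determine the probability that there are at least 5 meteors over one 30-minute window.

Over the interval, μ = 9.5 × 0.5 = 4.75 (a 30-minute window = 0.5 hours).
P(N ≥ 5) = 1 − P(N ≤ 4) = 1 − Σ_{j=0}^{4} e^(−μ) μ^j/j! ≈ 0.5146.

0.5146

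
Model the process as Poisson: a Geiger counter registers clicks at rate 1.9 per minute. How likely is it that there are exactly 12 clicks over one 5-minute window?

0.0844

Over the interval, μ = 1.9 × 5 = 9.5 (a 5-minute window = 5 minutes).
P(N = 12) = e^(−μ) μ^12/12! = e^(−9.5) · 9.5^12/479001600 ≈ 0.0844.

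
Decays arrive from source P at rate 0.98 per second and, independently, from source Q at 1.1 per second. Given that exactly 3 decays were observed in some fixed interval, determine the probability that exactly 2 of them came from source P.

Given the total, each event is independently from source P with probability p = λ_P/(λ_P+λ_Q) = 0.98/2.08 ≈ 0.4712.
So K ~ Binomial(3, 0.98/2.08): P(K = 2) = C(3,2) · (0.98/2.08)^2 · (1.1/2.08)^1 ≈ 0.3522.

0.3522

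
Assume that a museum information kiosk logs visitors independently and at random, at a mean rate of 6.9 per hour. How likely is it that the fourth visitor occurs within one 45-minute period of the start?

Over the interval, μ = 6.9 × 0.75 = 5.175 (a 45-minute period = 0.75 hours).
The fourth arrival falls in the interval iff at least 4 events occur there: P(S_4 ≤ t) = P(N ≥ 4) = 1 − P(N ≤ 3) ≈ 0.7587.

0.7587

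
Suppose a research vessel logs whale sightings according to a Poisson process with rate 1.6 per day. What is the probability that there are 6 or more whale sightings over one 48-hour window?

0.1054

Over the interval, μ = 1.6 × 2 = 3.2 (a 48-hour window = 2 days).
P(N ≥ 6) = 1 − P(N ≤ 5) = 1 − Σ_{j=0}^{5} e^(−μ) μ^j/j! ≈ 0.1054.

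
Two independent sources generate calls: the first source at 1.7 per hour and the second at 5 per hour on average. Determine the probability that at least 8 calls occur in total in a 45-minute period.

Independent Poisson processes superpose: combined rate λ = 1.7 + 5 = 6.7 per hour.
Over the interval, μ = 6.7 × 0.75 = 5.025 (a 45-minute period = 0.75 hours).
P(N ≥ 8) = 1 − P(N ≤ 7) ≈ 0.1360.

0.1360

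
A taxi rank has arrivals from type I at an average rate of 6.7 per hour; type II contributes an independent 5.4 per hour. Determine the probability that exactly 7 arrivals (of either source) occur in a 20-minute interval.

Independent Poisson processes superpose: combined rate λ = 6.7 + 5.4 = 12.1 per hour.
Over the interval, μ = 12.1 × 1/3 ≈ 4.03333 (a 20-minute interval = 1/3 hours).
P(N = 7) = e^(−4.03333) · 4.03333^7/7! ≈ 0.0610.

0.0610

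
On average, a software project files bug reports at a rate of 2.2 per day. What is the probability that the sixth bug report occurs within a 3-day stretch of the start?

0.6453

Over the interval, μ = 2.2 × 3 = 6.6 (a 3-day stretch = 3 days).
The sixth arrival falls in the interval iff at least 6 events occur there: P(S_6 ≤ t) = P(N ≥ 6) = 1 − P(N ≤ 5) ≈ 0.6453.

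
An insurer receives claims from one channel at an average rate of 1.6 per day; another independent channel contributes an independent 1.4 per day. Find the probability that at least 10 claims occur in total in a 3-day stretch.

Independent Poisson processes superpose: combined rate λ = 1.6 + 1.4 = 3 per day.
Over the interval, μ = 3 × 3 = 9 (a 3-day stretch = 3 days).
P(N ≥ 10) = 1 − P(N ≤ 9) ≈ 0.4126.

0.4126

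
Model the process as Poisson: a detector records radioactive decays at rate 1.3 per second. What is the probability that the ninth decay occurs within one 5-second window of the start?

Over the interval, μ = 1.3 × 5 = 6.5 (a 5-second window = 5 seconds).
The ninth arrival falls in the interval iff at least 9 events occur there: P(S_9 ≤ t) = P(N ≥ 9) = 1 − P(N ≤ 8) ≈ 0.2084.

0.2084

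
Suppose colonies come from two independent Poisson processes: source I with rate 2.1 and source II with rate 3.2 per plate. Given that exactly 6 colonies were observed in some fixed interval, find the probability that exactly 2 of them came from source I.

0.3129

Given the total, each event is independently from source I with probability p = λ_I/(λ_I+λ_II) = 2.1/5.3 ≈ 0.3962.
So K ~ Binomial(6, 2.1/5.3): P(K = 2) = C(6,2) · (2.1/5.3)^2 · (3.2/5.3)^4 ≈ 0.3129.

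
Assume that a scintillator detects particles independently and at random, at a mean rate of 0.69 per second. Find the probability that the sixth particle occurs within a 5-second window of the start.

0.1358

Over the interval, μ = 0.69 × 5 = 3.45 (a 5-second window = 5 seconds).
The sixth arrival falls in the interval iff at least 6 events occur there: P(S_6 ≤ t) = P(N ≥ 6) = 1 − P(N ≤ 5) ≈ 0.1358.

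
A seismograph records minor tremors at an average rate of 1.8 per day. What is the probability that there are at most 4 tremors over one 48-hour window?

0.7064

Over the interval, μ = 1.8 × 2 = 3.6 (a 48-hour window = 2 days).
P(N ≤ 4) = Σ_{j=0}^{4} e^(−μ) μ^j/j! ≈ 0.7064.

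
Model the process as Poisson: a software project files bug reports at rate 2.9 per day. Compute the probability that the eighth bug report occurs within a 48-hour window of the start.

0.2290

Over the interval, μ = 2.9 × 2 = 5.8 (a 48-hour window = 2 days).
The eighth arrival falls in the interval iff at least 8 events occur there: P(S_8 ≤ t) = P(N ≥ 8) = 1 − P(N ≤ 7) ≈ 0.2290.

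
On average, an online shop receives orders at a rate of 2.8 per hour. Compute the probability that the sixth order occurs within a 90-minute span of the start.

0.2469

Over the interval, μ = 2.8 × 1.5 = 4.2 (a 90-minute span = 1.5 hours).
The sixth arrival falls in the interval iff at least 6 events occur there: P(S_6 ≤ t) = P(N ≥ 6) = 1 − P(N ≤ 5) ≈ 0.2469.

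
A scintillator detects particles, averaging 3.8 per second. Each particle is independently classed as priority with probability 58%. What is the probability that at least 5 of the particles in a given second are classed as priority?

0.0729

Thinning: the particles that are classed as priority themselves form a Poisson process with rate 0.58 × 3.8 = 2.204 per second.
So μ = 2.204.
P(N ≥ 5) = 1 − P(N ≤ 4) ≈ 0.0729.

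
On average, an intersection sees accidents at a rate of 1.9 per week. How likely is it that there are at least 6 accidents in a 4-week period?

Over the interval, μ = 1.9 × 4 = 7.6 (a 4-week period = 4 weeks).
P(N ≥ 6) = 1 − P(N ≤ 5) = 1 − Σ_{j=0}^{5} e^(−μ) μ^j/j! ≈ 0.7693.

0.7693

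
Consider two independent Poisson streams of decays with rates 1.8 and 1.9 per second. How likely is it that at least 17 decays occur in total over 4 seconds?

0.3168

Independent Poisson processes superpose: combined rate λ = 1.8 + 1.9 = 3.7 per second.
Over the interval, μ = 3.7 × 4 = 14.8 (4 seconds).
P(N ≥ 17) = 1 − P(N ≤ 16) ≈ 0.3168.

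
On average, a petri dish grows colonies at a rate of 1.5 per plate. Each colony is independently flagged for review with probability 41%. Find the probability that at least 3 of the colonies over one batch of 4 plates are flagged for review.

Thinning: the colonies that are flagged for review themselves form a Poisson process with rate 0.41 × 1.5 = 0.615 per plate.
Over the interval, μ = 0.615 × 4 = 2.46 (a batch of 4 plates = 4 plates).
P(N ≥ 3) = 1 − P(N ≤ 2) ≈ 0.4459.

0.4459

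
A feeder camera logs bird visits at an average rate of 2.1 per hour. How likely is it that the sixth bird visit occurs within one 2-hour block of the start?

Over the interval, μ = 2.1 × 2 = 4.2 (a 2-hour block = 2 hours).
The sixth arrival falls in the interval iff at least 6 events occur there: P(S_6 ≤ t) = P(N ≥ 6) = 1 − P(N ≤ 5) ≈ 0.2469.

0.2469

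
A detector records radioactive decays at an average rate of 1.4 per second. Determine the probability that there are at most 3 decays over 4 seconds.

Over the interval, μ = 1.4 × 4 = 5.6 (4 seconds).
P(N ≤ 3) = Σ_{j=0}^{3} e^(−μ) μ^j/j! ≈ 0.1906.

0.1906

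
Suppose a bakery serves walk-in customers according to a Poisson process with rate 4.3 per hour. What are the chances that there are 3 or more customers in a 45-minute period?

0.6253

Over the interval, μ = 4.3 × 0.75 = 3.225 (a 45-minute period = 0.75 hours).
P(N ≥ 3) = 1 − P(N ≤ 2) = 1 − Σ_{j=0}^{2} e^(−μ) μ^j/j! ≈ 0.6253.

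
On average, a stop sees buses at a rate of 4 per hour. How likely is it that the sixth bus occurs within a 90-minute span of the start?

Over the interval, μ = 4 × 1.5 = 6 (a 90-minute span = 1.5 hours).
The sixth arrival falls in the interval iff at least 6 events occur there: P(S_6 ≤ t) = P(N ≥ 6) = 1 − P(N ≤ 5) ≈ 0.5543.

0.5543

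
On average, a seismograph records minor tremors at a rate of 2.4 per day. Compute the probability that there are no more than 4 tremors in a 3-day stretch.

Over the interval, μ = 2.4 × 3 = 7.2 (a 3-day stretch = 3 days).
P(N ≤ 4) = Σ_{j=0}^{4} e^(−μ) μ^j/j! ≈ 0.1555.

0.1555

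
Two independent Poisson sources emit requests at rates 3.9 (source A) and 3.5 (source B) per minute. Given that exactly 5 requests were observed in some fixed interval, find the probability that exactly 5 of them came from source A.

0.0407

Given the total, each event is independently from source A with probability p = λ_A/(λ_A+λ_B) = 3.9/7.4 ≈ 0.5270.
So K ~ Binomial(5, 3.9/7.4): P(K = 5) = C(5,5) · (3.9/7.4)^5 · (3.5/7.4)^0 ≈ 0.0407.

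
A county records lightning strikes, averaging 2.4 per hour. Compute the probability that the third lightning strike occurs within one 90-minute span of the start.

Over the interval, μ = 2.4 × 1.5 = 3.6 (a 90-minute span = 1.5 hours).
The third arrival falls in the interval iff at least 3 events occur there: P(S_3 ≤ t) = P(N ≥ 3) = 1 − P(N ≤ 2) ≈ 0.6973.

0.6973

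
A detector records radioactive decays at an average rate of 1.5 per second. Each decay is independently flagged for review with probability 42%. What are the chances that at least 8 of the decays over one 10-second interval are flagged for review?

0.2983

Thinning: the decays that are flagged for review themselves form a Poisson process with rate 0.42 × 1.5 = 0.63 per second.
Over the interval, μ = 0.63 × 10 = 6.3 (a 10-second interval = 10 seconds).
P(N ≥ 8) = 1 − P(N ≤ 7) ≈ 0.2983.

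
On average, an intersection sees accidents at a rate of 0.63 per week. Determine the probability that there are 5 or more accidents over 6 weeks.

0.3283

Over the interval, μ = 0.63 × 6 = 3.78 (6 weeks).
P(N ≥ 5) = 1 − P(N ≤ 4) = 1 − Σ_{j=0}^{4} e^(−μ) μ^j/j! ≈ 0.3283.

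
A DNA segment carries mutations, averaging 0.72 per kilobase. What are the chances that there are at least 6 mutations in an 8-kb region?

Over the interval, μ = 0.72 × 8 = 5.76 (an 8-kb region = 8 kilobases).
P(N ≥ 6) = 1 − P(N ≤ 5) = 1 − Σ_{j=0}^{5} e^(−μ) μ^j/j! ≈ 0.5150.

0.5150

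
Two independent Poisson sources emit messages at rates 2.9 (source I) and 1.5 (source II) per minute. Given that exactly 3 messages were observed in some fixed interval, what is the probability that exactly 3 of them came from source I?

Given the total, each event is independently from source I with probability p = λ_I/(λ_I+λ_II) = 2.9/4.4 ≈ 0.6591.
So K ~ Binomial(3, 2.9/4.4): P(K = 3) = C(3,3) · (2.9/4.4)^3 · (1.5/4.4)^0 ≈ 0.2863.

0.2863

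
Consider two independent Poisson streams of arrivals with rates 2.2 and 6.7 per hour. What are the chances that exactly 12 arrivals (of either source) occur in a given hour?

0.0703

Independent Poisson processes superpose: combined rate λ = 2.2 + 6.7 = 8.9 per hour.
So μ = 8.9.
P(N = 12) = e^(−8.9) · 8.9^12/12! ≈ 0.0703.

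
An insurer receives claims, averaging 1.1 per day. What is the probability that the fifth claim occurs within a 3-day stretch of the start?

Over the interval, μ = 1.1 × 3 = 3.3 (a 3-day stretch = 3 days).
The fifth arrival falls in the interval iff at least 5 events occur there: P(S_5 ≤ t) = P(N ≥ 5) = 1 − P(N ≤ 4) ≈ 0.2374.

0.2374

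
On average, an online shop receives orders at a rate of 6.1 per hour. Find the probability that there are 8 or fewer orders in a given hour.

With mean μ = 6.1 per hour,
P(N ≤ 8) = Σ_{j=0}^{8} e^(−μ) μ^j/j! ≈ 0.8367.

0.8367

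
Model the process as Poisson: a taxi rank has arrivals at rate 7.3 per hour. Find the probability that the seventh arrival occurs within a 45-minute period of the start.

Over the interval, μ = 7.3 × 0.75 = 5.475 (a 45-minute period = 0.75 hours).
The seventh arrival falls in the interval iff at least 7 events occur there: P(S_7 ≤ t) = P(N ≥ 7) = 1 − P(N ≤ 6) ≈ 0.3100.

0.3100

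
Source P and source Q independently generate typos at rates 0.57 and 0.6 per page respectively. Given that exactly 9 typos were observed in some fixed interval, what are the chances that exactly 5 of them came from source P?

Given the total, each event is independently from source P with probability p = λ_P/(λ_P+λ_Q) = 0.57/1.17 ≈ 0.4872.
So K ~ Binomial(9, 0.57/1.17): P(K = 5) = C(9,5) · (0.57/1.17)^5 · (0.6/1.17)^4 ≈ 0.2392.

0.2392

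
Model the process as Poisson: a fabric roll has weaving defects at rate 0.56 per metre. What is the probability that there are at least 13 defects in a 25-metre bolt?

Over the interval, μ = 0.56 × 25 = 14 (a 25-metre bolt = 25 metres).
P(N ≥ 13) = 1 − P(N ≤ 12) = 1 − Σ_{j=0}^{12} e^(−μ) μ^j/j! ≈ 0.6415.

0.6415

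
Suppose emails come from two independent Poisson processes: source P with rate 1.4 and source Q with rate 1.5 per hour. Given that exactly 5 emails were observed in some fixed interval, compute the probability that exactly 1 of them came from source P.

0.1728

Given the total, each event is independently from source P with probability p = λ_P/(λ_P+λ_Q) = 1.4/2.9 ≈ 0.4828.
So K ~ Binomial(5, 1.4/2.9): P(K = 1) = C(5,1) · (1.4/2.9)^1 · (1.5/2.9)^4 ≈ 0.1728.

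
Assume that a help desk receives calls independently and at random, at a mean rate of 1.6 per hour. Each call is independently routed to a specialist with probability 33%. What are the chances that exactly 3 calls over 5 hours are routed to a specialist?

Thinning: the calls that are routed to a specialist themselves form a Poisson process with rate 0.33 × 1.6 = 0.528 per hour.
Over the interval, μ = 0.528 × 5 = 2.64 (5 hours).
P(N = 3) = e^(−2.64) · 2.64^3/3! ≈ 0.2188.

0.2188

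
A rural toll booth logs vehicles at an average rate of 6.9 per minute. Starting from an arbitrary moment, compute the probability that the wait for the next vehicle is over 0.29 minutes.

0.1352

The wait for the next event is exponential with rate λ = 6.9 per minute.
P(T > 0.29) = e^(−λt) = e^(−6.9 × 0.29) = e^(−2.001) ≈ 0.1352.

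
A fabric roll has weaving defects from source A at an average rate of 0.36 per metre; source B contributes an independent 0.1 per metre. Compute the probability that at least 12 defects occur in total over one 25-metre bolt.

0.4802

Independent Poisson processes superpose: combined rate λ = 0.36 + 0.1 = 0.46 per metre.
Over the interval, μ = 0.46 × 25 = 11.5 (a 25-metre bolt = 25 metres).
P(N ≥ 12) = 1 − P(N ≤ 11) ≈ 0.4802.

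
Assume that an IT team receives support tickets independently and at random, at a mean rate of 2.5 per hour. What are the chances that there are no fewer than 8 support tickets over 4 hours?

0.7798

Over the interval, μ = 2.5 × 4 = 10 (4 hours).
P(N ≥ 8) = 1 − P(N ≤ 7) = 1 − Σ_{j=0}^{7} e^(−μ) μ^j/j! ≈ 0.7798.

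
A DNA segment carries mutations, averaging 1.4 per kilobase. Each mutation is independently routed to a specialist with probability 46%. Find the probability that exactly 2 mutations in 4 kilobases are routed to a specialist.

Thinning: the mutations that are routed to a specialist themselves form a Poisson process with rate 0.46 × 1.4 = 0.644 per kilobase.
Over the interval, μ = 0.644 × 4 = 2.576 (4 kilobases).
P(N = 2) = e^(−2.576) · 2.576^2/2! ≈ 0.2524.

0.2524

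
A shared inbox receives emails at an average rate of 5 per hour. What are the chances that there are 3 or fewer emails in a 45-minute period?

0.4838

Over the interval, μ = 5 × 0.75 = 3.75 (a 45-minute period = 0.75 hours).
P(N ≤ 3) = Σ_{j=0}^{3} e^(−μ) μ^j/j! ≈ 0.4838.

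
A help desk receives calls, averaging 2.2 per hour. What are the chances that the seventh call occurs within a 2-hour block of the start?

0.1564

Over the interval, μ = 2.2 × 2 = 4.4 (a 2-hour block = 2 hours).
The seventh arrival falls in the interval iff at least 7 events occur there: P(S_7 ≤ t) = P(N ≥ 7) = 1 − P(N ≤ 6) ≈ 0.1564.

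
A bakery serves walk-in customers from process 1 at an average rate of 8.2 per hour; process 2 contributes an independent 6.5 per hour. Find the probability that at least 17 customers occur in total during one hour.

Independent Poisson processes superpose: combined rate λ = 8.2 + 6.5 = 14.7 per hour.
So μ = 14.7.
P(N ≥ 17) = 1 − P(N ≤ 16) ≈ 0.3074.

0.3074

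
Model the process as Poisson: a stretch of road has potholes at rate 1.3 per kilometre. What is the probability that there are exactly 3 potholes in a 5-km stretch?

Over the interval, μ = 1.3 × 5 = 6.5 (a 5-km stretch = 5 kilometres).
P(N = 3) = e^(−μ) μ^3/3! = e^(−6.5) · 6.5^3/6 ≈ 0.0688.

0.0688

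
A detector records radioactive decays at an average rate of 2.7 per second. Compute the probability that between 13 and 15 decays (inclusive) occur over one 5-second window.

Over the interval, μ = 2.7 × 5 = 13.5 (a 5-second window = 5 seconds).
P(13 ≤ N ≤ 15) = Σ_{j=13}^{15} e^(−13.5) · 13.5^j/j! ≈ 0.3085.

0.3085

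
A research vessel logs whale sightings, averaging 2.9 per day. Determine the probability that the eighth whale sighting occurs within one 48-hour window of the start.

0.2290

Over the interval, μ = 2.9 × 2 = 5.8 (a 48-hour window = 2 days).
The eighth arrival falls in the interval iff at least 8 events occur there: P(S_8 ≤ t) = P(N ≥ 8) = 1 − P(N ≤ 7) ≈ 0.2290.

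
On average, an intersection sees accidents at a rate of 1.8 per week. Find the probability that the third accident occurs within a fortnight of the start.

0.6973

Over the interval, μ = 1.8 × 2 = 3.6 (a fortnight = 2 weeks).
The third arrival falls in the interval iff at least 3 events occur there: P(S_3 ≤ t) = P(N ≥ 3) = 1 − P(N ≤ 2) ≈ 0.6973.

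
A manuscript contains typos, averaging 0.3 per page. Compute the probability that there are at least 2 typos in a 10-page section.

Over the interval, μ = 0.3 × 10 = 3 (a 10-page section = 10 pages).
P(N ≥ 2) = 1 − P(N ≤ 1) = 1 − Σ_{j=0}^{1} e^(−μ) μ^j/j! ≈ 0.8009.

0.8009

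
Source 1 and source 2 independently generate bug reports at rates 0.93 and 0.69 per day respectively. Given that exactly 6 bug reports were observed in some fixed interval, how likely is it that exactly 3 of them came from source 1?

0.2924

Given the total, each event is independently from source 1 with probability p = λ_1/(λ_1+λ_2) = 0.93/1.62 ≈ 0.5741.
So K ~ Binomial(6, 0.93/1.62): P(K = 3) = C(6,3) · (0.93/1.62)^3 · (0.69/1.62)^3 ≈ 0.2924.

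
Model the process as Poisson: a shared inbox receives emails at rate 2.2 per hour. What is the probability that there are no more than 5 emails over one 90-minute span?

Over the interval, μ = 2.2 × 1.5 = 3.3 (a 90-minute span = 1.5 hours).
P(N ≤ 5) = Σ_{j=0}^{5} e^(−μ) μ^j/j! ≈ 0.8829.

0.8829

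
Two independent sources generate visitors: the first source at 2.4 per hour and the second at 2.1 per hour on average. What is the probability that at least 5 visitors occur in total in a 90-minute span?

0.8030

Independent Poisson processes superpose: combined rate λ = 2.4 + 2.1 = 4.5 per hour.
Over the interval, μ = 4.5 × 1.5 = 6.75 (a 90-minute span = 1.5 hours).
P(N ≥ 5) = 1 − P(N ≤ 4) ≈ 0.8030.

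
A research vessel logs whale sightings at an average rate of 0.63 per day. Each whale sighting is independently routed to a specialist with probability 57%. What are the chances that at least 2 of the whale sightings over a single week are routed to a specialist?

0.7155

Thinning: the whale sightings that are routed to a specialist themselves form a Poisson process with rate 0.57 × 0.63 = 0.3591 per day.
Over the interval, μ = 0.3591 × 7 = 2.5137 (a week = 7 days).
P(N ≥ 2) = 1 − P(N ≤ 1) ≈ 0.7155.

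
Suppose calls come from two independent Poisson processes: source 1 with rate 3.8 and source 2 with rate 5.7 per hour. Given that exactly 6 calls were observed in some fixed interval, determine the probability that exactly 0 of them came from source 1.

Given the total, each event is independently from source 1 with probability p = λ_1/(λ_1+λ_2) = 3.8/9.5 = 0.4000.
So K ~ Binomial(6, 3.8/9.5): P(K = 0) = C(6,0) · (3.8/9.5)^0 · (5.7/9.5)^6 ≈ 0.0467.

0.0467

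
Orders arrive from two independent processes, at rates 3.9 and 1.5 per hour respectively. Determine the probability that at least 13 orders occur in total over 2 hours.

Independent Poisson processes superpose: combined rate λ = 3.9 + 1.5 = 5.4 per hour.
Over the interval, μ = 5.4 × 2 = 10.8 (2 hours).
P(N ≥ 13) = 1 − P(N ≤ 12) ≈ 0.2896.

0.2896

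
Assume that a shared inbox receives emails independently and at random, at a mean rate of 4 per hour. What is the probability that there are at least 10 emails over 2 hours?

0.2834

Over the interval, μ = 4 × 2 = 8 (2 hours).
P(N ≥ 10) = 1 − P(N ≤ 9) = 1 − Σ_{j=0}^{9} e^(−μ) μ^j/j! ≈ 0.2834.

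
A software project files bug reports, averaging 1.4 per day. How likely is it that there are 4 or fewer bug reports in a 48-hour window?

0.8477

Over the interval, μ = 1.4 × 2 = 2.8 (a 48-hour window = 2 days).
P(N ≤ 4) = Σ_{j=0}^{4} e^(−μ) μ^j/j! ≈ 0.8477.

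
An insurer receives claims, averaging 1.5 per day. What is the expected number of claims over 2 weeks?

21

E[N] = λt = 1.5 × 14 = 21 (2 weeks = 14 days).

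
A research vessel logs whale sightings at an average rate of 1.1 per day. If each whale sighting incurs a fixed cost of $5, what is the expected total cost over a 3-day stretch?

$16.5

E[N] = 1.1 × 3 = 3.3 (a 3-day stretch = 3 days); E[cost] = 3.3 × $5 = $16.5.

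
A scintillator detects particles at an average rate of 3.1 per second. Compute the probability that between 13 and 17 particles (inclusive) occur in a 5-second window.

Over the interval, μ = 3.1 × 5 = 15.5 (a 5-second window = 5 seconds).
P(13 ≤ N ≤ 17) = Σ_{j=13}^{17} e^(−15.5) · 15.5^j/j! ≈ 0.4769.

0.4769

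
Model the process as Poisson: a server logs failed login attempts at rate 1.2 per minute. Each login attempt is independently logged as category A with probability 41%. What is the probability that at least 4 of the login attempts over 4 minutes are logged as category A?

Thinning: the login attempts that are logged as category A themselves form a Poisson process with rate 0.41 × 1.2 = 0.492 per minute.
Over the interval, μ = 0.492 × 4 = 1.968 (4 minutes).
P(N ≥ 4) = 1 − P(N ≤ 3) ≈ 0.1371.

0.1371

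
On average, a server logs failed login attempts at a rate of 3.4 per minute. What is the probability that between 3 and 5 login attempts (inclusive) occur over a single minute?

With mean μ = 3.4 per minute,
P(3 ≤ N ≤ 5) = Σ_{j=3}^{5} e^(−3.4) · 3.4^j/j! ≈ 0.5308.

0.5308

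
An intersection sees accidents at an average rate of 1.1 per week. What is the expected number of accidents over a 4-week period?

4.4

E[N] = λt = 1.1 × 4 = 4.4 (a 4-week period = 4 weeks).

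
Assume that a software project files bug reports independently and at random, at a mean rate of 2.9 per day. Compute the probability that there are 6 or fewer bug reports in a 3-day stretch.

0.2355

Over the interval, μ = 2.9 × 3 = 8.7 (a 3-day stretch = 3 days).
P(N ≤ 6) = Σ_{j=0}^{6} e^(−μ) μ^j/j! ≈ 0.2355.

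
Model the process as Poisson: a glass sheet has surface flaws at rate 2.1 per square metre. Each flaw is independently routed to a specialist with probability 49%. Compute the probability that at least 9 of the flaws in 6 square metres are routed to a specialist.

0.1712

Thinning: the flaws that are routed to a specialist themselves form a Poisson process with rate 0.49 × 2.1 = 1.029 per square metre.
Over the interval, μ = 1.029 × 6 = 6.174 (6 square metres).
P(N ≥ 9) = 1 − P(N ≤ 8) ≈ 0.1712.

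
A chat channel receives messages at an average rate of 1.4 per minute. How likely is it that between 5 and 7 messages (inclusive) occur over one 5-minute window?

Over the interval, μ = 1.4 × 5 = 7 (a 5-minute window = 5 minutes).
P(5 ≤ N ≤ 7) = Σ_{j=5}^{7} e^(−7) · 7^j/j! ≈ 0.4257.

0.4257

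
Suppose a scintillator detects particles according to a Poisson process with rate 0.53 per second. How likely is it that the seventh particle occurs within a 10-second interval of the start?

0.2829

Over the interval, μ = 0.53 × 10 = 5.3 (a 10-second interval = 10 seconds).
The seventh arrival falls in the interval iff at least 7 events occur there: P(S_7 ≤ t) = P(N ≥ 7) = 1 − P(N ≤ 6) ≈ 0.2829.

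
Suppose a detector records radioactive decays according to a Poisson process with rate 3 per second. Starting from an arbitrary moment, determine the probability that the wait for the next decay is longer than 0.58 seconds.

The wait for the next event is exponential with rate λ = 3 per second.
P(T > 0.58) = e^(−λt) = e^(−3 × 0.58) = e^(−1.74) ≈ 0.1755.

0.1755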